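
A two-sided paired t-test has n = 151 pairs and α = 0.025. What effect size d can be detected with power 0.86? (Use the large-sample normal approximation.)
d ≈ 0.27

Minimum detectable effect (paired t-test, normal approximation):
d = (z_{α/2} + z_β) / √n
d = (2.241 + 1.080) / √151
d = 3.322 / 12.288
d ≈ 0.27

By Cohen's convention (0.2 small / 0.5 medium / 0.8 large): small effect.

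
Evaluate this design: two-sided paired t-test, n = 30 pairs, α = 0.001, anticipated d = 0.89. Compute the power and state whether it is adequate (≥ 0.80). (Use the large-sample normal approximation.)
Power ≈ 0.94; the study is adequately powered (power ≥ 0.80)

Power calculation (paired t-test, normal approximation):
z_β = d · √n - z_{α/2}
z_β = 0.89 · √30 - 3.291
z_β = 0.89 · 5.477 - 3.291
z_β = 1.584

Power = Φ(z_β) = Φ(1.584) ≈ 0.943

Effect size d = 0.89 is large by Cohen's convention (0.2/0.5/0.8).

Threshold: power ≥ 0.80 is conventionally adequate.
Power ≈ 0.94 → the study is adequately powered (power ≥ 0.80).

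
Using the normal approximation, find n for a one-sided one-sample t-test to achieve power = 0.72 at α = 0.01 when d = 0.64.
n = 21

Sample size formula (one-sample t-test, normal approximation):
n = ((z_α + z_β) / d)²

z_α = 2.326 (for α = 0.01, one-sided)
z_β = 0.583 (for power = 0.72)
d = 0.64

n = ((2.326 + 0.583) / 0.64)²
n = (4.545)²
n ≈ 20.66
Round up to the next whole number: n = 21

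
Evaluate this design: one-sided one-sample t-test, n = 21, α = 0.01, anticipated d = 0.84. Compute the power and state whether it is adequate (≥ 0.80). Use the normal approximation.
Power ≈ 0.94; the study is adequately powered (power ≥ 0.80)

Power calculation (one-sample t-test, normal approximation):
z_β = d · √n - z_α
z_β = 0.84 · √21 - 2.326
z_β = 0.84 · 4.583 - 2.326
z_β = 1.523

Power = Φ(z_β) = Φ(1.523) ≈ 0.936

Effect size d = 0.84 is large by Cohen's convention (0.2/0.5/0.8).

Threshold: power ≥ 0.80 is conventionally adequate.
Power ≈ 0.94 → the study is adequately powered (power ≥ 0.80).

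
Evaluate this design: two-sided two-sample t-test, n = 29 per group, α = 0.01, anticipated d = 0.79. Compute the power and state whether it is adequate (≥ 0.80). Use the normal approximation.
Power ≈ 0.67; the study is underpowered (power < 0.80)

Power calculation (two-sample t-test, normal approximation):
z_β = d · √(n/2) - z_{α/2}
z_β = 0.79 · √(29/2) - 2.576
z_β = 0.79 · 3.808 - 2.576
z_β = 0.432

Power = Φ(z_β) = Φ(0.432) ≈ 0.667

Effect size d = 0.79 is medium by Cohen's convention (0.2/0.5/0.8).

Threshold: power ≥ 0.80 is conventionally adequate.
Power ≈ 0.67 → the study is underpowered (power < 0.80).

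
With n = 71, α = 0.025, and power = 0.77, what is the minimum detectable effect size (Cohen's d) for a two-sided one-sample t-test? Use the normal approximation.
d ≈ 0.35

Minimum detectable effect (one-sample t-test, normal approximation):
d = (z_{α/2} + z_β) / √n
d = (2.241 + 0.739) / √71
d = 2.980 / 8.426
d ≈ 0.35

By Cohen's convention (0.2 small / 0.5 medium / 0.8 large): small effect.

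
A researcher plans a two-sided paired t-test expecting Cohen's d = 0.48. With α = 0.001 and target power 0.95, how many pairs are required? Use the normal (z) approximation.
n = 106 pairs

Sample size formula (paired t-test, normal approximation):
n = ((z_{α/2} + z_β) / d)²

z_{α/2} = 3.291 (for α = 0.001, two-sided)
z_β = 1.645 (for power = 0.95)
d = 0.48

n = ((3.291 + 1.645) / 0.48)²
n = (10.283)²
n ≈ 105.74
Round up to the next whole number: n = 106 pairs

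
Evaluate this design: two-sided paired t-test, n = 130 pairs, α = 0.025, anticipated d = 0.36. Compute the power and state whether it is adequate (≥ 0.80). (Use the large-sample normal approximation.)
Power ≈ 0.97; the study is adequately powered (power ≥ 0.80)

Power calculation (paired t-test, normal approximation):
z_β = d · √n - z_{α/2}
z_β = 0.36 · √130 - 2.241
z_β = 0.36 · 11.402 - 2.241
z_β = 1.863

Power = Φ(z_β) = Φ(1.863) ≈ 0.969

Effect size d = 0.36 is small by Cohen's convention (0.2/0.5/0.8).

Threshold: power ≥ 0.80 is conventionally adequate.
Power ≈ 0.97 → the study is adequately powered (power ≥ 0.80).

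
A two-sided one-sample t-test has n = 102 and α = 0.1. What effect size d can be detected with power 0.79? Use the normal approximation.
d ≈ 0.24

Minimum detectable effect (one-sample t-test, normal approximation):
d = (z_{α/2} + z_β) / √n
d = (1.645 + 0.806) / √102
d = 2.451 / 10.100
d ≈ 0.24

By Cohen's convention (0.2 small / 0.5 medium / 0.8 large): small effect.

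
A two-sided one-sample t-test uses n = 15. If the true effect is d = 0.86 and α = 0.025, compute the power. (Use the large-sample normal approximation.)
Power ≈ 0.86

Power calculation (one-sample t-test, normal approximation):
z_β = d · √n - z_{α/2}
z_β = 0.86 · √15 - 2.241
z_β = 0.86 · 3.873 - 2.241
z_β = 1.089

Power = Φ(z_β) = Φ(1.089) ≈ 0.862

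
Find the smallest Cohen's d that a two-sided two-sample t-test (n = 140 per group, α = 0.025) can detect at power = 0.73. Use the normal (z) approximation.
d ≈ 0.34

Minimum detectable effect (two-sample t-test, normal approximation):
d = (z_{α/2} + z_β) / √(n/2)
d = (2.241 + 0.613) / √(140/2)
d = 2.854 / 8.367
d ≈ 0.34

By Cohen's convention (0.2 small / 0.5 medium / 0.8 large): small effect.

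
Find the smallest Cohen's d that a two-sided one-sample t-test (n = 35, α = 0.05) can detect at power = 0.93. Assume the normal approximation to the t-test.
d ≈ 0.58

Minimum detectable effect (one-sample t-test, normal approximation):
d = (z_{α/2} + z_β) / √n
d = (1.960 + 1.476) / √35
d = 3.436 / 5.916
d ≈ 0.58

By Cohen's convention (0.2 small / 0.5 medium / 0.8 large): medium effect.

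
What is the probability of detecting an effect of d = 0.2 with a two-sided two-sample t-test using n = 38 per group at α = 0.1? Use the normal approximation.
Power ≈ 0.22

Power calculation (two-sample t-test, normal approximation):
z_β = d · √(n/2) - z_{α/2}
z_β = 0.2 · √(38/2) - 1.645
z_β = 0.2 · 4.359 - 1.645
z_β = -0.773

Power = Φ(z_β) = Φ(-0.773) ≈ 0.220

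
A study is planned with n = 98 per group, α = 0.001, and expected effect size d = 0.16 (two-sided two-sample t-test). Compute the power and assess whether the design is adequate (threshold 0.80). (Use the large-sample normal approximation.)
Power ≈ 0.01; the study is underpowered (power < 0.80)

Power calculation (two-sample t-test, normal approximation):
z_β = d · √(n/2) - z_{α/2}
z_β = 0.16 · √(98/2) - 3.291
z_β = 0.16 · 7.000 - 3.291
z_β = -2.171

Power = Φ(z_β) = Φ(-2.171) ≈ 0.015

Effect size d = 0.16 is very small by Cohen's convention (0.2/0.5/0.8).

Threshold: power ≥ 0.80 is conventionally adequate.
Power ≈ 0.01 → the study is underpowered (power < 0.80).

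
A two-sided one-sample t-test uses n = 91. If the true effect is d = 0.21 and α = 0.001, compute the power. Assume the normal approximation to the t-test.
Power ≈ 0.10

Power calculation (one-sample t-test, normal approximation):
z_β = d · √n - z_{α/2}
z_β = 0.21 · √91 - 3.291
z_β = 0.21 · 9.539 - 3.291
z_β = -1.287

Power = Φ(z_β) = Φ(-1.287) ≈ 0.099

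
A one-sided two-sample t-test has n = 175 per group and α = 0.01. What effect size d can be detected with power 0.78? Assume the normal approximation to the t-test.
d ≈ 0.33

Minimum detectable effect (two-sample t-test, normal approximation):
d = (z_α + z_β) / √(n/2)
d = (2.326 + 0.772) / √(175/2)
d = 3.099 / 9.354
d ≈ 0.33

By Cohen's convention (0.2 small / 0.5 medium / 0.8 large): small effect.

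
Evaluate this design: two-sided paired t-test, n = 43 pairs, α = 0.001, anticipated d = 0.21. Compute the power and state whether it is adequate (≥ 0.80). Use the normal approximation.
Power ≈ 0.03; the study is underpowered (power < 0.80)

Power calculation (paired t-test, normal approximation):
z_β = d · √n - z_{α/2}
z_β = 0.21 · √43 - 3.291
z_β = 0.21 · 6.557 - 3.291
z_β = -1.913

Power = Φ(z_β) = Φ(-1.913) ≈ 0.028

Effect size d = 0.21 is small by Cohen's convention (0.2/0.5/0.8).

Threshold: power ≥ 0.80 is conventionally adequate.
Power ≈ 0.03 → the study is underpowered (power < 0.80).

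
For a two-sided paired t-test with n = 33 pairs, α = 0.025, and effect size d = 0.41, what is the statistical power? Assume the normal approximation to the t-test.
Power ≈ 0.55

Power calculation (paired t-test, normal approximation):
z_β = d · √n - z_{α/2}
z_β = 0.41 · √33 - 2.241
z_β = 0.41 · 5.745 - 2.241
z_β = 0.114

Power = Φ(z_β) = Φ(0.114) ≈ 0.545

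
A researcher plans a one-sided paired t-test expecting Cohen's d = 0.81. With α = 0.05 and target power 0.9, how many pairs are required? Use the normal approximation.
n = 14 pairs

Sample size formula (paired t-test, normal approximation):
n = ((z_α + z_β) / d)²

z_α = 1.645 (for α = 0.05, one-sided)
z_β = 1.282 (for power = 0.9)
d = 0.81

n = ((1.645 + 1.282) / 0.81)²
n = (3.614)²
n ≈ 13.06
Round up to the next whole number: n = 14 pairs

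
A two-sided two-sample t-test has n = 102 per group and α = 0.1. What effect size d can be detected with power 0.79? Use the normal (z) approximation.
d ≈ 0.34

Minimum detectable effect (two-sample t-test, normal approximation):
d = (z_{α/2} + z_β) / √(n/2)
d = (1.645 + 0.806) / √(102/2)
d = 2.451 / 7.141
d ≈ 0.34

By Cohen's convention (0.2 small / 0.5 medium / 0.8 large): small effect.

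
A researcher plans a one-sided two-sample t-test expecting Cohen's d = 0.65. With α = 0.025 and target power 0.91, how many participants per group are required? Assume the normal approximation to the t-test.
n = 52 per group

Sample size formula (two-sample t-test, normal approximation):
n = 2 · ((z_α + z_β) / d)²

z_α = 1.960 (for α = 0.025, one-sided)
z_β = 1.341 (for power = 0.91)
d = 0.65

n = 2 · ((1.960 + 1.341) / 0.65)²
n = 2 · (5.078)²
n ≈ 51.57
Round up to the next whole number: n = 52 per group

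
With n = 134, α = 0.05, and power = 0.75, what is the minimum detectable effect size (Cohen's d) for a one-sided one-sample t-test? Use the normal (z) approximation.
d ≈ 0.20

Minimum detectable effect (one-sample t-test, normal approximation):
d = (z_α + z_β) / √n
d = (1.645 + 0.674) / √134
d = 2.319 / 11.576
d ≈ 0.20

By Cohen's convention (0.2 small / 0.5 medium / 0.8 large): small effect.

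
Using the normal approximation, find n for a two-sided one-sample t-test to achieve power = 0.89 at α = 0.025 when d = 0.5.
n = 49

Sample size formula (one-sample t-test, normal approximation):
n = ((z_{α/2} + z_β) / d)²

z_{α/2} = 2.241 (for α = 0.025, two-sided)
z_β = 1.227 (for power = 0.89)
d = 0.5

n = ((2.241 + 1.227) / 0.5)²
n = (6.936)²
n ≈ 48.11
Round up to the next whole number: n = 49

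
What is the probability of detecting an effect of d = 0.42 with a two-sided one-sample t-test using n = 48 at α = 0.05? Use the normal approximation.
Power ≈ 0.83

Power calculation (one-sample t-test, normal approximation):
z_β = d · √n - z_{α/2}
z_β = 0.42 · √48 - 1.960
z_β = 0.42 · 6.928 - 1.960
z_β = 0.950

Power = Φ(z_β) = Φ(0.950) ≈ 0.829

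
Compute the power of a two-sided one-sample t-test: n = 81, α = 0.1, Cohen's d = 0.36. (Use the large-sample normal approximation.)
Power ≈ 0.94

Power calculation (one-sample t-test, normal approximation):
z_β = d · √n - z_{α/2}
z_β = 0.36 · √81 - 1.645
z_β = 0.36 · 9.000 - 1.645
z_β = 1.595

Power = Φ(z_β) = Φ(1.595) ≈ 0.945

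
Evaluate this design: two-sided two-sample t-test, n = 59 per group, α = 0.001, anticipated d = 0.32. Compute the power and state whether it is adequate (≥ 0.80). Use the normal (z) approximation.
Power ≈ 0.06; the study is underpowered (power < 0.80)

Power calculation (two-sample t-test, normal approximation):
z_β = d · √(n/2) - z_{α/2}
z_β = 0.32 · √(59/2) - 3.291
z_β = 0.32 · 5.431 - 3.291
z_β = -1.552

Power = Φ(z_β) = Φ(-1.552) ≈ 0.060

Effect size d = 0.32 is small by Cohen's convention (0.2/0.5/0.8).

Threshold: power ≥ 0.80 is conventionally adequate.
Power ≈ 0.06 → the study is underpowered (power < 0.80).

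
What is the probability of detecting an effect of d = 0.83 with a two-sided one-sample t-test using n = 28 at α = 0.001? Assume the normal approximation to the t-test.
Power ≈ 0.86

Power calculation (one-sample t-test, normal approximation):
z_β = d · √n - z_{α/2}
z_β = 0.83 · √28 - 3.291
z_β = 0.83 · 5.292 - 3.291
z_β = 1.101

Power = Φ(z_β) = Φ(1.101) ≈ 0.865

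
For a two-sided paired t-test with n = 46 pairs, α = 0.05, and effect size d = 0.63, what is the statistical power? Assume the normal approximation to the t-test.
Power ≈ 0.99

Power calculation (paired t-test, normal approximation):
z_β = d · √n - z_{α/2}
z_β = 0.63 · √46 - 1.960
z_β = 0.63 · 6.782 - 1.960
z_β = 2.313

Power = Φ(z_β) = Φ(2.313) ≈ 0.990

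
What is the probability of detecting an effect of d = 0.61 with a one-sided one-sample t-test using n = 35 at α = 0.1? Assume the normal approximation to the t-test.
Power ≈ 0.99

Power calculation (one-sample t-test, normal approximation):
z_β = d · √n - z_α
z_β = 0.61 · √35 - 1.282
z_β = 0.61 · 5.916 - 1.282
z_β = 2.327

Power = Φ(z_β) = Φ(2.327) ≈ 0.990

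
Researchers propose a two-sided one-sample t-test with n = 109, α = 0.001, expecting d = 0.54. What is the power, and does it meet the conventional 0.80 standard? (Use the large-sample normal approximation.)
Power ≈ 0.99; the study is adequately powered (power ≥ 0.80)

Power calculation (one-sample t-test, normal approximation):
z_β = d · √n - z_{α/2}
z_β = 0.54 · √109 - 3.291
z_β = 0.54 · 10.440 - 3.291
z_β = 2.347

Power = Φ(z_β) = Φ(2.347) ≈ 0.991

Effect size d = 0.54 is medium by Cohen's convention (0.2/0.5/0.8).

Threshold: power ≥ 0.80 is conventionally adequate.
Power ≈ 0.99 → the study is adequately powered (power ≥ 0.80).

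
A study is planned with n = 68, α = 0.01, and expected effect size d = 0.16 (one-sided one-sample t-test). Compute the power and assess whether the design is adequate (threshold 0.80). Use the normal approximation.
Power ≈ 0.16; the study is underpowered (power < 0.80)

Power calculation (one-sample t-test, normal approximation):
z_β = d · √n - z_α
z_β = 0.16 · √68 - 2.326
z_β = 0.16 · 8.246 - 2.326
z_β = -1.007

Power = Φ(z_β) = Φ(-1.007) ≈ 0.157

Effect size d = 0.16 is very small by Cohen's convention (0.2/0.5/0.8).

Threshold: power ≥ 0.80 is conventionally adequate.
Power ≈ 0.16 → the study is underpowered (power < 0.80).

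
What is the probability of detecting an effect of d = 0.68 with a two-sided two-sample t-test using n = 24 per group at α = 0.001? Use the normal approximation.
Power ≈ 0.17

Power calculation (two-sample t-test, normal approximation):
z_β = d · √(n/2) - z_{α/2}
z_β = 0.68 · √(24/2) - 3.291
z_β = 0.68 · 3.464 - 3.291
z_β = -0.935

Power = Φ(z_β) = Φ(-0.935) ≈ 0.175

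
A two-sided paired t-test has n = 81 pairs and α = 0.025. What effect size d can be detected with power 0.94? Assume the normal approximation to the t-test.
d ≈ 0.42

Minimum detectable effect (paired t-test, normal approximation):
d = (z_{α/2} + z_β) / √n
d = (2.241 + 1.555) / √81
d = 3.796 / 9.000
d ≈ 0.42

By Cohen's convention (0.2 small / 0.5 medium / 0.8 large): small effect.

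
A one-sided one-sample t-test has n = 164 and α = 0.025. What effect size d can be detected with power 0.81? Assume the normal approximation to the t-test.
d ≈ 0.22

Minimum detectable effect (one-sample t-test, normal approximation):
d = (z_α + z_β) / √n
d = (1.960 + 0.878) / √164
d = 2.838 / 12.806
d ≈ 0.22

By Cohen's convention (0.2 small / 0.5 medium / 0.8 large): small effect.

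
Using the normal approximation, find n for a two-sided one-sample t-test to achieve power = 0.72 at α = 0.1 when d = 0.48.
n = 22

Sample size formula (one-sample t-test, normal approximation):
n = ((z_{α/2} + z_β) / d)²

z_{α/2} = 1.645 (for α = 0.1, two-sided)
z_β = 0.583 (for power = 0.72)
d = 0.48

n = ((1.645 + 0.583) / 0.48)²
n = (4.642)²
n ≈ 21.55
Round up to the next whole number: n = 22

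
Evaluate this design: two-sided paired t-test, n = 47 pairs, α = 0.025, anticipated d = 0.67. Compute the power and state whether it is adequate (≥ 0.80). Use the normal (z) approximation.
Power ≈ 0.99; the study is adequately powered (power ≥ 0.80)

Power calculation (paired t-test, normal approximation):
z_β = d · √n - z_{α/2}
z_β = 0.67 · √47 - 2.241
z_β = 0.67 · 6.856 - 2.241
z_β = 2.352

Power = Φ(z_β) = Φ(2.352) ≈ 0.991

Effect size d = 0.67 is medium by Cohen's convention (0.2/0.5/0.8).

Threshold: power ≥ 0.80 is conventionally adequate.
Power ≈ 0.99 → the study is adequately powered (power ≥ 0.80).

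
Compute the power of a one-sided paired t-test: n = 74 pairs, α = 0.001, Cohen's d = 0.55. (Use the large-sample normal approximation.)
Power ≈ 0.95

Power calculation (paired t-test, normal approximation):
z_β = d · √n - z_α
z_β = 0.55 · √74 - 3.090
z_β = 0.55 · 8.602 - 3.090
z_β = 1.641

Power = Φ(z_β) = Φ(1.641) ≈ 0.950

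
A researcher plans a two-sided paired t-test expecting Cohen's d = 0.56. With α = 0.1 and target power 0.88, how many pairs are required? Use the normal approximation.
n = 26 pairs

Sample size formula (paired t-test, normal approximation):
n = ((z_{α/2} + z_β) / d)²

z_{α/2} = 1.645 (for α = 0.1, two-sided)
z_β = 1.175 (for power = 0.88)
d = 0.56

n = ((1.645 + 1.175) / 0.56)²
n = (5.036)²
n ≈ 25.36
Round up to the next whole number: n = 26 pairs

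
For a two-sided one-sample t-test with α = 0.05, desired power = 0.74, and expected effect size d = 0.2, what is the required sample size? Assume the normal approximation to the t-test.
n = 170

Sample size formula (one-sample t-test, normal approximation):
n = ((z_{α/2} + z_β) / d)²

z_{α/2} = 1.960 (for α = 0.05, two-sided)
z_β = 0.643 (for power = 0.74)
d = 0.2

n = ((1.960 + 0.643) / 0.2)²
n = (13.015)²
n ≈ 169.39
Round up to the next whole number: n = 170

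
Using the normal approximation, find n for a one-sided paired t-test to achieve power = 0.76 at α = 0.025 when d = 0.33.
n = 66 pairs

Sample size formula (paired t-test, normal approximation):
n = ((z_α + z_β) / d)²

z_α = 1.960 (for α = 0.025, one-sided)
z_β = 0.706 (for power = 0.76)
d = 0.33

n = ((1.960 + 0.706) / 0.33)²
n = (8.079)²
n ≈ 65.27
Round up to the next whole number: n = 66 pairs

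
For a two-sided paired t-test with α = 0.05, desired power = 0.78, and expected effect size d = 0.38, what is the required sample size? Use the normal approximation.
n = 52 pairs

Sample size formula (paired t-test, normal approximation):
n = ((z_{α/2} + z_β) / d)²

z_{α/2} = 1.960 (for α = 0.05, two-sided)
z_β = 0.772 (for power = 0.78)
d = 0.38

n = ((1.960 + 0.772) / 0.38)²
n = (7.189)²
n ≈ 51.68
Round up to the next whole number: n = 52 pairs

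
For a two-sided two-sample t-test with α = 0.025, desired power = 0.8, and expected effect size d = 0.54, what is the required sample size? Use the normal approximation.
n = 66 per group

Sample size formula (two-sample t-test, normal approximation):
n = 2 · ((z_{α/2} + z_β) / d)²

z_{α/2} = 2.241 (for α = 0.025, two-sided)
z_β = 0.842 (for power = 0.8)
d = 0.54

n = 2 · ((2.241 + 0.842) / 0.54)²
n = 2 · (5.709)²
n ≈ 65.19
Round up to the next whole number: n = 66 per group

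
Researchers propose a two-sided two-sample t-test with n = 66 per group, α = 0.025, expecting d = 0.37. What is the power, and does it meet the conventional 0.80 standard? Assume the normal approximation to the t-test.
Power ≈ 0.45; the study is underpowered (power < 0.80)

Power calculation (two-sample t-test, normal approximation):
z_β = d · √(n/2) - z_{α/2}
z_β = 0.37 · √(66/2) - 2.241
z_β = 0.37 · 5.745 - 2.241
z_β = -0.116

Power = Φ(z_β) = Φ(-0.116) ≈ 0.454

Effect size d = 0.37 is small by Cohen's convention (0.2/0.5/0.8).

Threshold: power ≥ 0.80 is conventionally adequate.
Power ≈ 0.45 → the study is underpowered (power < 0.80).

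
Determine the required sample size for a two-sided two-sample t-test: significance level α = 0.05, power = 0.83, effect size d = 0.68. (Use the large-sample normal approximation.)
n = 37 per group

Sample size formula (two-sample t-test, normal approximation):
n = 2 · ((z_{α/2} + z_β) / d)²

z_{α/2} = 1.960 (for α = 0.05, two-sided)
z_β = 0.954 (for power = 0.83)
d = 0.68

n = 2 · ((1.960 + 0.954) / 0.68)²
n = 2 · (4.285)²
n ≈ 36.72
Round up to the next whole number: n = 37 per group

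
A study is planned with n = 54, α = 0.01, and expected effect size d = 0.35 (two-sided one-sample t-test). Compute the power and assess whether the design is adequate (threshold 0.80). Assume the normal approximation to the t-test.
Power ≈ 0.50; the study is underpowered (power < 0.80)

Power calculation (one-sample t-test, normal approximation):
z_β = d · √n - z_{α/2}
z_β = 0.35 · √54 - 2.576
z_β = 0.35 · 7.348 - 2.576
z_β = -0.004

Power = Φ(z_β) = Φ(-0.004) ≈ 0.498

Effect size d = 0.35 is small by Cohen's convention (0.2/0.5/0.8).

Threshold: power ≥ 0.80 is conventionally adequate.
Power ≈ 0.50 → the study is underpowered (power < 0.80).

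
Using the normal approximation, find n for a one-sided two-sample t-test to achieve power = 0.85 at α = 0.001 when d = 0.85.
n = 48 per group

Sample size formula (two-sample t-test, normal approximation):
n = 2 · ((z_α + z_β) / d)²

z_α = 3.090 (for α = 0.001, one-sided)
z_β = 1.036 (for power = 0.85)
d = 0.85

n = 2 · ((3.090 + 1.036) / 0.85)²
n = 2 · (4.854)²
n ≈ 47.12
Round up to the next whole number: n = 48 per group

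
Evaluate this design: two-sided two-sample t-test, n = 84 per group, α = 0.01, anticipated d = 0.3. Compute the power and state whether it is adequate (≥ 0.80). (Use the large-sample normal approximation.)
Power ≈ 0.26; the study is underpowered (power < 0.80)

Power calculation (two-sample t-test, normal approximation):
z_β = d · √(n/2) - z_{α/2}
z_β = 0.3 · √(84/2) - 2.576
z_β = 0.3 · 6.481 - 2.576
z_β = -0.632

Power = Φ(z_β) = Φ(-0.632) ≈ 0.264

Effect size d = 0.3 is small by Cohen's convention (0.2/0.5/0.8).

Threshold: power ≥ 0.80 is conventionally adequate.
Power ≈ 0.26 → the study is underpowered (power < 0.80).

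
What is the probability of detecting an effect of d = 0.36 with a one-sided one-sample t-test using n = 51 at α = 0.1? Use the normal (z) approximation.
Power ≈ 0.90

Power calculation (one-sample t-test, normal approximation):
z_β = d · √n - z_α
z_β = 0.36 · √51 - 1.282
z_β = 0.36 · 7.141 - 1.282
z_β = 1.289

Power = Φ(z_β) = Φ(1.289) ≈ 0.901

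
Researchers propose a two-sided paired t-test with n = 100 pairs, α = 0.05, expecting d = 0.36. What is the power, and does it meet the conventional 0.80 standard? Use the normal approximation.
Power ≈ 0.95; the study is adequately powered (power ≥ 0.80)

Power calculation (paired t-test, normal approximation):
z_β = d · √n - z_{α/2}
z_β = 0.36 · √100 - 1.960
z_β = 0.36 · 10.000 - 1.960
z_β = 1.640

Power = Φ(z_β) = Φ(1.640) ≈ 0.950

Effect size d = 0.36 is small by Cohen's convention (0.2/0.5/0.8).

Threshold: power ≥ 0.80 is conventionally adequate.
Power ≈ 0.95 → the study is adequately powered (power ≥ 0.80).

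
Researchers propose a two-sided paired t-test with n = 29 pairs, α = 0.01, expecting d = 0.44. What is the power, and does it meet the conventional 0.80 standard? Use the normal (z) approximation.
Power ≈ 0.42; the study is underpowered (power < 0.80)

Power calculation (paired t-test, normal approximation):
z_β = d · √n - z_{α/2}
z_β = 0.44 · √29 - 2.576
z_β = 0.44 · 5.385 - 2.576
z_β = -0.206

Power = Φ(z_β) = Φ(-0.206) ≈ 0.418

Effect size d = 0.44 is small by Cohen's convention (0.2/0.5/0.8).

Threshold: power ≥ 0.80 is conventionally adequate.
Power ≈ 0.42 → the study is underpowered (power < 0.80).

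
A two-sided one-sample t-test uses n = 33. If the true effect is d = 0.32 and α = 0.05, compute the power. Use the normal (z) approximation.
Power ≈ 0.45

Power calculation (one-sample t-test, normal approximation):
z_β = d · √n - z_{α/2}
z_β = 0.32 · √33 - 1.960
z_β = 0.32 · 5.745 - 1.960
z_β = -0.122

Power = Φ(z_β) = Φ(-0.122) ≈ 0.452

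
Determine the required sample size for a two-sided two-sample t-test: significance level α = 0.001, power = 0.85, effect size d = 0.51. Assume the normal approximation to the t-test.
n = 144 per group

Sample size formula (two-sample t-test, normal approximation):
n = 2 · ((z_{α/2} + z_β) / d)²

z_{α/2} = 3.291 (for α = 0.001, two-sided)
z_β = 1.036 (for power = 0.85)
d = 0.51

n = 2 · ((3.291 + 1.036) / 0.51)²
n = 2 · (8.484)²
n ≈ 143.96
Round up to the next whole number: n = 144 per group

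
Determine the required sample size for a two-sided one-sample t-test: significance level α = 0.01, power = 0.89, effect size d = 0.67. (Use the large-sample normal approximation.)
n = 33

Sample size formula (one-sample t-test, normal approximation):
n = ((z_{α/2} + z_β) / d)²

z_{α/2} = 2.576 (for α = 0.01, two-sided)
z_β = 1.227 (for power = 0.89)
d = 0.67

n = ((2.576 + 1.227) / 0.67)²
n = (5.676)²
n ≈ 32.22
Round up to the next whole number: n = 33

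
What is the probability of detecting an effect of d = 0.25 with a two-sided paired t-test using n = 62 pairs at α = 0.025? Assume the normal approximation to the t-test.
Power ≈ 0.39

Power calculation (paired t-test, normal approximation):
z_β = d · √n - z_{α/2}
z_β = 0.25 · √62 - 2.241
z_β = 0.25 · 7.874 - 2.241
z_β = -0.273

Power = Φ(z_β) = Φ(-0.273) ≈ 0.392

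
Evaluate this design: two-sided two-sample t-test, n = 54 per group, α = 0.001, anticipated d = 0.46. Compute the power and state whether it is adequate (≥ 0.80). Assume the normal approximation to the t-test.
Power ≈ 0.18; the study is underpowered (power < 0.80)

Power calculation (two-sample t-test, normal approximation):
z_β = d · √(n/2) - z_{α/2}
z_β = 0.46 · √(54/2) - 3.291
z_β = 0.46 · 5.196 - 3.291
z_β = -0.900

Power = Φ(z_β) = Φ(-0.900) ≈ 0.184

Effect size d = 0.46 is small by Cohen's convention (0.2/0.5/0.8).

Threshold: power ≥ 0.80 is conventionally adequate.
Power ≈ 0.18 → the study is underpowered (power < 0.80).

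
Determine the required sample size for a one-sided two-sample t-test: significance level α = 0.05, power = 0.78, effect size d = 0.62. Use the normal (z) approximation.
n = 31 per group

Sample size formula (two-sample t-test, normal approximation):
n = 2 · ((z_α + z_β) / d)²

z_α = 1.645 (for α = 0.05, one-sided)
z_β = 0.772 (for power = 0.78)
d = 0.62

n = 2 · ((1.645 + 0.772) / 0.62)²
n = 2 · (3.898)²
n ≈ 30.39
Round up to the next whole number: n = 31 per group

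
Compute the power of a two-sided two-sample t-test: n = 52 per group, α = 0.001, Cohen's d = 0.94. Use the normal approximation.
Power ≈ 0.93

Power calculation (two-sample t-test, normal approximation):
z_β = d · √(n/2) - z_{α/2}
z_β = 0.94 · √(52/2) - 3.291
z_β = 0.94 · 5.099 - 3.291
z_β = 1.503

Power = Φ(z_β) = Φ(1.503) ≈ 0.934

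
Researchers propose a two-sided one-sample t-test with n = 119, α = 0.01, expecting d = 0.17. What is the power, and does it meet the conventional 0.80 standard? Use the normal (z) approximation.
Power ≈ 0.24; the study is underpowered (power < 0.80)

Power calculation (one-sample t-test, normal approximation):
z_β = d · √n - z_{α/2}
z_β = 0.17 · √119 - 2.576
z_β = 0.17 · 10.909 - 2.576
z_β = -0.721

Power = Φ(z_β) = Φ(-0.721) ≈ 0.235

Effect size d = 0.17 is very small by Cohen's convention (0.2/0.5/0.8).

Threshold: power ≥ 0.80 is conventionally adequate.
Power ≈ 0.24 → the study is underpowered (power < 0.80).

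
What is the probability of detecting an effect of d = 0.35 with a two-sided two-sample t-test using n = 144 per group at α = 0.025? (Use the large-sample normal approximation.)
Power ≈ 0.77

Power calculation (two-sample t-test, normal approximation):
z_β = d · √(n/2) - z_{α/2}
z_β = 0.35 · √(144/2) - 2.241
z_β = 0.35 · 8.485 - 2.241
z_β = 0.728

Power = Φ(z_β) = Φ(0.728) ≈ 0.767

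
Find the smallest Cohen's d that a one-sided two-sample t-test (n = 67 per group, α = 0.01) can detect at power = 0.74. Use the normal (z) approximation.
d ≈ 0.51

Minimum detectable effect (two-sample t-test, normal approximation):
d = (z_α + z_β) / √(n/2)
d = (2.326 + 0.643) / √(67/2)
d = 2.970 / 5.788
d ≈ 0.51

By Cohen's convention (0.2 small / 0.5 medium / 0.8 large): medium effect.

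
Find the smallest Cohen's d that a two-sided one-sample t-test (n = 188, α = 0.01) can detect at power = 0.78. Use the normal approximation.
d ≈ 0.24

Minimum detectable effect (one-sample t-test, normal approximation):
d = (z_{α/2} + z_β) / √n
d = (2.576 + 0.772) / √188
d = 3.348 / 13.711
d ≈ 0.24

By Cohen's convention (0.2 small / 0.5 medium / 0.8 large): small effect.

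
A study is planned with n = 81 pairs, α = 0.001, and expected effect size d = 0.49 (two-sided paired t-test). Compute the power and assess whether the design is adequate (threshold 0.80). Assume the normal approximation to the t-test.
Power ≈ 0.87; the study is adequately powered (power ≥ 0.80)

Power calculation (paired t-test, normal approximation):
z_β = d · √n - z_{α/2}
z_β = 0.49 · √81 - 3.291
z_β = 0.49 · 9.000 - 3.291
z_β = 1.119

Power = Φ(z_β) = Φ(1.119) ≈ 0.869

Effect size d = 0.49 is small by Cohen's convention (0.2/0.5/0.8).

Threshold: power ≥ 0.80 is conventionally adequate.
Power ≈ 0.87 → the study is adequately powered (power ≥ 0.80).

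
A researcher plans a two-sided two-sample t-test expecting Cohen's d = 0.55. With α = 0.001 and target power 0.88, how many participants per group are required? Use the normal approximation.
n = 132 per group

Sample size formula (two-sample t-test, normal approximation):
n = 2 · ((z_{α/2} + z_β) / d)²

z_{α/2} = 3.291 (for α = 0.001, two-sided)
z_β = 1.175 (for power = 0.88)
d = 0.55

n = 2 · ((3.291 + 1.175) / 0.55)²
n = 2 · (8.120)²
n ≈ 131.87
Round up to the next whole number: n = 132 per group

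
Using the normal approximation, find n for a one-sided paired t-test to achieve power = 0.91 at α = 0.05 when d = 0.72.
n = 18 pairs

Sample size formula (paired t-test, normal approximation):
n = ((z_α + z_β) / d)²

z_α = 1.645 (for α = 0.05, one-sided)
z_β = 1.341 (for power = 0.91)
d = 0.72

n = ((1.645 + 1.341) / 0.72)²
n = (4.147)²
n ≈ 17.20
Round up to the next whole number: n = 18 pairs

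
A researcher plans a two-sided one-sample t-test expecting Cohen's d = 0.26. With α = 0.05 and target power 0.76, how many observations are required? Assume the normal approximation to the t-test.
n = 106

Sample size formula (one-sample t-test, normal approximation):
n = ((z_{α/2} + z_β) / d)²

z_{α/2} = 1.960 (for α = 0.05, two-sided)
z_β = 0.706 (for power = 0.76)
d = 0.26

n = ((1.960 + 0.706) / 0.26)²
n = (10.254)²
n ≈ 105.14
Round up to the next whole number: n = 106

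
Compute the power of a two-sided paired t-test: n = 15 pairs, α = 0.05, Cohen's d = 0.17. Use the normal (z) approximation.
Power ≈ 0.10

Power calculation (paired t-test, normal approximation):
z_β = d · √n - z_{α/2}
z_β = 0.17 · √15 - 1.960
z_β = 0.17 · 3.873 - 1.960
z_β = -1.302

Power = Φ(z_β) = Φ(-1.302) ≈ 0.097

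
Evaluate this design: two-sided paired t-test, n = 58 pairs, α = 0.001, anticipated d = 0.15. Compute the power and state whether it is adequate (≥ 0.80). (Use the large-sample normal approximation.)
Power ≈ 0.02; the study is underpowered (power < 0.80)

Power calculation (paired t-test, normal approximation):
z_β = d · √n - z_{α/2}
z_β = 0.15 · √58 - 3.291
z_β = 0.15 · 7.616 - 3.291
z_β = -2.148

Power = Φ(z_β) = Φ(-2.148) ≈ 0.016

Effect size d = 0.15 is very small by Cohen's convention (0.2/0.5/0.8).

Threshold: power ≥ 0.80 is conventionally adequate.
Power ≈ 0.02 → the study is underpowered (power < 0.80).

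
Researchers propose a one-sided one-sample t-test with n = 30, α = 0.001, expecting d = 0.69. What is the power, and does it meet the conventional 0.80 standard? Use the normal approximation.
Power ≈ 0.75; the study is underpowered (power < 0.80)

Power calculation (one-sample t-test, normal approximation):
z_β = d · √n - z_α
z_β = 0.69 · √30 - 3.090
z_β = 0.69 · 5.477 - 3.090
z_β = 0.689

Power = Φ(z_β) = Φ(0.689) ≈ 0.755

Effect size d = 0.69 is medium by Cohen's convention (0.2/0.5/0.8).

Threshold: power ≥ 0.80 is conventionally adequate.
Power ≈ 0.75 → the study is underpowered (power < 0.80).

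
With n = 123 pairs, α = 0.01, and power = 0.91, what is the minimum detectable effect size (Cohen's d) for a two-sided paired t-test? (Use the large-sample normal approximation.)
d ≈ 0.35

Minimum detectable effect (paired t-test, normal approximation):
d = (z_{α/2} + z_β) / √n
d = (2.576 + 1.341) / √123
d = 3.917 / 11.091
d ≈ 0.35

By Cohen's convention (0.2 small / 0.5 medium / 0.8 large): small effect.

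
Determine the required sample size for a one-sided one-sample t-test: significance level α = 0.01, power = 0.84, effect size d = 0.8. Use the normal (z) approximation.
n = 18

Sample size formula (one-sample t-test, normal approximation):
n = ((z_α + z_β) / d)²

z_α = 2.326 (for α = 0.01, one-sided)
z_β = 0.994 (for power = 0.84)
d = 0.8

n = ((2.326 + 0.994) / 0.8)²
n = (4.150)²
n ≈ 17.22
Round up to the next whole number: n = 18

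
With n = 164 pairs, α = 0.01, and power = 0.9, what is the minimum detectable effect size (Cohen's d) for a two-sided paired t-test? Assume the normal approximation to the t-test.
d ≈ 0.30

Minimum detectable effect (paired t-test, normal approximation):
d = (z_{α/2} + z_β) / √n
d = (2.576 + 1.282) / √164
d = 3.857 / 12.806
d ≈ 0.30

By Cohen's convention (0.2 small / 0.5 medium / 0.8 large): small effect.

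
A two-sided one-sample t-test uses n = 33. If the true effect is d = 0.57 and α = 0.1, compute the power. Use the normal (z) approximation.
Power ≈ 0.95

Power calculation (one-sample t-test, normal approximation):
z_β = d · √n - z_{α/2}
z_β = 0.57 · √33 - 1.645
z_β = 0.57 · 5.745 - 1.645
z_β = 1.630

Power = Φ(z_β) = Φ(1.630) ≈ 0.948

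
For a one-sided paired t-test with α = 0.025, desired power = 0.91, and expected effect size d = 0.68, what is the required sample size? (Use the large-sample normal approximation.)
n = 24 pairs

Sample size formula (paired t-test, normal approximation):
n = ((z_α + z_β) / d)²

z_α = 1.960 (for α = 0.025, one-sided)
z_β = 1.341 (for power = 0.91)
d = 0.68

n = ((1.960 + 1.341) / 0.68)²
n = (4.854)²
n ≈ 23.56
Round up to the next whole number: n = 24 pairs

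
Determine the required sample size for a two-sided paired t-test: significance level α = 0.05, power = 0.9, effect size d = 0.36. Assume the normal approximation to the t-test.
n = 82 pairs

Sample size formula (paired t-test, normal approximation):
n = ((z_{α/2} + z_β) / d)²

z_{α/2} = 1.960 (for α = 0.05, two-sided)
z_β = 1.282 (for power = 0.9)
d = 0.36

n = ((1.960 + 1.282) / 0.36)²
n = (9.006)²
n ≈ 81.11
Round up to the next whole number: n = 82 pairs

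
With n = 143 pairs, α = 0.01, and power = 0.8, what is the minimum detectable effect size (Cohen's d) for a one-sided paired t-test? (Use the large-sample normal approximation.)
d ≈ 0.26

Minimum detectable effect (paired t-test, normal approximation):
d = (z_α + z_β) / √n
d = (2.326 + 0.842) / √143
d = 3.168 / 11.958
d ≈ 0.26

By Cohen's convention (0.2 small / 0.5 medium / 0.8 large): small effect.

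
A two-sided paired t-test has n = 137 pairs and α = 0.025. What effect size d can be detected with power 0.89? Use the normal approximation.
d ≈ 0.30

Minimum detectable effect (paired t-test, normal approximation):
d = (z_{α/2} + z_β) / √n
d = (2.241 + 1.227) / √137
d = 3.468 / 11.705
d ≈ 0.30

By Cohen's convention (0.2 small / 0.5 medium / 0.8 large): small effect.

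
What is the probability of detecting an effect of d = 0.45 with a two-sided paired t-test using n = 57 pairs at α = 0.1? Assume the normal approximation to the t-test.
Power ≈ 0.96

Power calculation (paired t-test, normal approximation):
z_β = d · √n - z_{α/2}
z_β = 0.45 · √57 - 1.645
z_β = 0.45 · 7.550 - 1.645
z_β = 1.753

Power = Φ(z_β) = Φ(1.753) ≈ 0.960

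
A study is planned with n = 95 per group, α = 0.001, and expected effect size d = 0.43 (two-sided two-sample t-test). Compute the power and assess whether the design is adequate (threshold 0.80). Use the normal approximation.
Power ≈ 0.37; the study is underpowered (power < 0.80)

Power calculation (two-sample t-test, normal approximation):
z_β = d · √(n/2) - z_{α/2}
z_β = 0.43 · √(95/2) - 3.291
z_β = 0.43 · 6.892 - 3.291
z_β = -0.327

Power = Φ(z_β) = Φ(-0.327) ≈ 0.372

Effect size d = 0.43 is small by Cohen's convention (0.2/0.5/0.8).

Threshold: power ≥ 0.80 is conventionally adequate.
Power ≈ 0.37 → the study is underpowered (power < 0.80).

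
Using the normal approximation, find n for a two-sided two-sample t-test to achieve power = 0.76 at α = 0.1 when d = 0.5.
n = 45 per group

Sample size formula (two-sample t-test, normal approximation):
n = 2 · ((z_{α/2} + z_β) / d)²

z_{α/2} = 1.645 (for α = 0.1, two-sided)
z_β = 0.706 (for power = 0.76)
d = 0.5

n = 2 · ((1.645 + 0.706) / 0.5)²
n = 2 · (4.702)²
n ≈ 44.22
Round up to the next whole number: n = 45 per group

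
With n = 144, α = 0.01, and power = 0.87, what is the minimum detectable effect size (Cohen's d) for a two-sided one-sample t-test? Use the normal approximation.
d ≈ 0.31

Minimum detectable effect (one-sample t-test, normal approximation):
d = (z_{α/2} + z_β) / √n
d = (2.576 + 1.126) / √144
d = 3.702 / 12.000
d ≈ 0.31

By Cohen's convention (0.2 small / 0.5 medium / 0.8 large): small effect.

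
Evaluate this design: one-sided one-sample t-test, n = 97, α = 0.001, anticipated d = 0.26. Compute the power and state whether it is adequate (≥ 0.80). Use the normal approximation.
Power ≈ 0.30; the study is underpowered (power < 0.80)

Power calculation (one-sample t-test, normal approximation):
z_β = d · √n - z_α
z_β = 0.26 · √97 - 3.090
z_β = 0.26 · 9.849 - 3.090
z_β = -0.530

Power = Φ(z_β) = Φ(-0.530) ≈ 0.298

Effect size d = 0.26 is small by Cohen's convention (0.2/0.5/0.8).

Threshold: power ≥ 0.80 is conventionally adequate.
Power ≈ 0.30 → the study is underpowered (power < 0.80).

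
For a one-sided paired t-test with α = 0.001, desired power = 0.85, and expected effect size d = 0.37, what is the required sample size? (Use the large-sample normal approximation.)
n = 125 pairs

Sample size formula (paired t-test, normal approximation):
n = ((z_α + z_β) / d)²

z_α = 3.090 (for α = 0.001, one-sided)
z_β = 1.036 (for power = 0.85)
d = 0.37

n = ((3.090 + 1.036) / 0.37)²
n = (11.151)²
n ≈ 124.34
Round up to the next whole number: n = 125 pairs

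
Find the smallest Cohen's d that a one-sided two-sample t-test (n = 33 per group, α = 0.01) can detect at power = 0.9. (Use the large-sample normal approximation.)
d ≈ 0.89

Minimum detectable effect (two-sample t-test, normal approximation):
d = (z_α + z_β) / √(n/2)
d = (2.326 + 1.282) / √(33/2)
d = 3.608 / 4.062
d ≈ 0.89

By Cohen's convention (0.2 small / 0.5 medium / 0.8 large): large effect.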